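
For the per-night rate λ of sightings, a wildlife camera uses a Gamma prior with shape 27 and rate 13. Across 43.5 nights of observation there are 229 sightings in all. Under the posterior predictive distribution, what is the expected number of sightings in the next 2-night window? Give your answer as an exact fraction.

Total count 229 over total exposure 43.5 nights.
By Gamma–Poisson conjugacy, the posterior is Gamma(α + Σx, β + Σt) = Gamma(27 + 229, 13 + 43.5) = Gamma(256, 113/2).
Predictive mean over a 2-night window = T·E[λ|data] = 2·256/(113/2) = 1024/113.

1024/113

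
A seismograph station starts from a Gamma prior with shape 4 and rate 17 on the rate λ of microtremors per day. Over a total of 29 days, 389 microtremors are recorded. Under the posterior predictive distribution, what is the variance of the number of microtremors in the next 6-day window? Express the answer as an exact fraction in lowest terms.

30654/529

Total count 389 over total exposure 29 days.
Gamma(α, β) with Poisson data over total exposure Σt gives posterior Gamma(α+Σx, β+Σt) = Gamma(393, 46).
The posterior predictive for a window of length T is Negative Binomial with variance T·α'·(β'+T)/β'² = 6·393·52/2116 = 30654/529.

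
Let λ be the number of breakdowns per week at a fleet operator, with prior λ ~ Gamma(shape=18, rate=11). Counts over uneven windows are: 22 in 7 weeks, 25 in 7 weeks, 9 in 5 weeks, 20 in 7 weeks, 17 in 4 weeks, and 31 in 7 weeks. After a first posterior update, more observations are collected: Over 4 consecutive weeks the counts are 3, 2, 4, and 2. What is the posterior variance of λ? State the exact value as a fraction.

Total count: 22 + 25 + 9 + 20 + 17 + 31 = 124.
Total exposure: 7 + 7 + 5 + 7 + 4 + 7 = 37 weeks.
After the first batch: Gamma(18 + 124, 11 + 37) = Gamma(142, 48).
Total count: 3 + 2 + 4 + 2 = 11.
Total exposure: 4 weeks.
After the second batch: Gamma(142 + 11, 48 + 4) = Gamma(153, 52).
Posterior variance = α'/β'² = 153/2704.

153/2704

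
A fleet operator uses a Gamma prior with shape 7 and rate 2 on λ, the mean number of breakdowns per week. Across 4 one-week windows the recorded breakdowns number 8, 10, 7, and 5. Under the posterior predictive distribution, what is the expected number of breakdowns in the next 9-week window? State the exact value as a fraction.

111/2

Total count: 8 + 10 + 7 + 5 = 30.
Total exposure: 4 weeks.
Posterior: α' = 7 + 30 = 37, β' = 2 + 4 = 6.
Predictive mean over a 9-week window = T·E[λ|data] = 9·37/6 = 111/2.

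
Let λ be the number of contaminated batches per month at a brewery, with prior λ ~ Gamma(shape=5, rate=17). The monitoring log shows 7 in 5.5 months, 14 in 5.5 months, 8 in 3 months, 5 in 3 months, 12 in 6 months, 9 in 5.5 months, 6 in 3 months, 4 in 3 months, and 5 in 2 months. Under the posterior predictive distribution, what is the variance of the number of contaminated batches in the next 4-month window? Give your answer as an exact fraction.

69000/11449

Total count: 7 + 14 + 8 + 5 + 12 + 9 + 6 + 4 + 5 = 70.
Total exposure: 5.5 + 5.5 + 3 + 3 + 6 + 5.5 + 3 + 3 + 2 = 36.5 months.
Conjugate update: add total count to the shape and total exposure to the rate, giving Gamma(75, 107/2).
The posterior predictive for a window of length T is Negative Binomial with variance T·α'·(β'+T)/β'² = 4·75·(115/2)/(11449/4) = 69000/11449.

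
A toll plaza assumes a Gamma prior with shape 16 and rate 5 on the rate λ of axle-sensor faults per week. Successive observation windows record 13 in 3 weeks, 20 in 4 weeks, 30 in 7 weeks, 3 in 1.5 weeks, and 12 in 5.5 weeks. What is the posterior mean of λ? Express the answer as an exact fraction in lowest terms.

47/13

Total count: 13 + 20 + 30 + 3 + 12 = 78.
Total exposure: 3 + 4 + 7 + 1.5 + 5.5 = 21 weeks.
Conjugate update: add total count to the shape and total exposure to the rate, giving Gamma(94, 26).
Posterior mean = α'/β' = 94/26 = 47/13.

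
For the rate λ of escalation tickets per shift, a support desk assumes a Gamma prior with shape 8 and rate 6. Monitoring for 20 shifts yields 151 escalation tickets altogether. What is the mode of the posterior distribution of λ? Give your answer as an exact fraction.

Total count 151 over total exposure 20 shifts.
By Gamma–Poisson conjugacy, the posterior is Gamma(α + Σx, β + Σt) = Gamma(8 + 151, 6 + 20) = Gamma(159, 26).
Posterior mode = (α'−1)/β' = 158/26 = 79/13.

79/13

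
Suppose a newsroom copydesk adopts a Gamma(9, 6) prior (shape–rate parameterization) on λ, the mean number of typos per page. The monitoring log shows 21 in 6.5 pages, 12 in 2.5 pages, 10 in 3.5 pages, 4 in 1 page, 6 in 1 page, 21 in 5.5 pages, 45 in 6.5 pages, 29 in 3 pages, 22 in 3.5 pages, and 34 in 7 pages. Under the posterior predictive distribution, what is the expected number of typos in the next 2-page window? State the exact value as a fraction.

213/23

Total count: 21 + 12 + 10 + 4 + 6 + 21 + 45 + 29 + 22 + 34 = 204.
Total exposure: 6.5 + 2.5 + 3.5 + 1 + 1 + 5.5 + 6.5 + 3 + 3.5 + 7 = 40 pages.
By Gamma–Poisson conjugacy, the posterior is Gamma(α + Σx, β + Σt) = Gamma(9 + 204, 6 + 40) = Gamma(213, 46).
Predictive mean over a 2-page window = T·E[λ|data] = 2·213/46 = 213/23.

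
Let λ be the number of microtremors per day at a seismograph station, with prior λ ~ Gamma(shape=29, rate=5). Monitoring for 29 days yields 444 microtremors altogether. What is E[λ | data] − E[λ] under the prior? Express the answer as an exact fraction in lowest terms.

1379/170

Total count 444 over total exposure 29 days.
Gamma(α, β) with Poisson data over total exposure Σt gives posterior Gamma(α+Σx, β+Σt) = Gamma(473, 34).
Posterior mean = 473/34 = 473/34; prior mean = 29/5 = 29/5. Difference = 473/34 − 29/5 = 1379/170.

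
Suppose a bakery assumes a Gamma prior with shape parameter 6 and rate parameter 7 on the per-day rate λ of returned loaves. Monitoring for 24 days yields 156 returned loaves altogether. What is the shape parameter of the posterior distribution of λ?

Total count 156 over total exposure 24 days.
By Gamma–Poisson conjugacy, the posterior is Gamma(α + Σx, β + Σt) = Gamma(6 + 156, 7 + 24) = Gamma(162, 31).

162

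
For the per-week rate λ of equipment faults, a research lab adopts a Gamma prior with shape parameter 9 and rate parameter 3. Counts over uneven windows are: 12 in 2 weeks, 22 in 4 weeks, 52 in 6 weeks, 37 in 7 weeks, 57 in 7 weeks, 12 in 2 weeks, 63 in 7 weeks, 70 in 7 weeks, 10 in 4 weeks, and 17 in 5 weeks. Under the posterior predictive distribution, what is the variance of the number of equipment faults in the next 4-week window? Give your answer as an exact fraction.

Total count: 12 + 22 + 52 + 37 + 57 + 12 + 63 + 70 + 10 + 17 = 352.
Total exposure: 2 + 4 + 6 + 7 + 7 + 2 + 7 + 7 + 4 + 5 = 51 weeks.
Gamma(α, β) with Poisson data over total exposure Σt gives posterior Gamma(α+Σx, β+Σt) = Gamma(361, 54).
The posterior predictive for a window of length T is Negative Binomial with variance T·α'·(β'+T)/β'² = 4·361·58/2916 = 20938/729.

20938/729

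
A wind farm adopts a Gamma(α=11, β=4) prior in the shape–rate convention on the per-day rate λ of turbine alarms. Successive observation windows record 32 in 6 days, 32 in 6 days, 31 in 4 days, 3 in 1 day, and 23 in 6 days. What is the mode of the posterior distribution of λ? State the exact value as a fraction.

131/27

Total count: 32 + 32 + 31 + 3 + 23 = 121.
Total exposure: 6 + 6 + 4 + 1 + 6 = 23 days.
Gamma(α, β) with Poisson data over total exposure Σt gives posterior Gamma(α+Σx, β+Σt) = Gamma(132, 27).
Posterior mode = (α'−1)/β' = 131/27.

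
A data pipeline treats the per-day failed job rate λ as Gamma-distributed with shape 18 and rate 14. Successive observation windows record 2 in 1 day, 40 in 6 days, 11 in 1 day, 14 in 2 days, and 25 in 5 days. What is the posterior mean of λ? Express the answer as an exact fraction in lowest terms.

Total count: 2 + 40 + 11 + 14 + 25 = 92.
Total exposure: 1 + 6 + 1 + 2 + 5 = 15 days.
By Gamma–Poisson conjugacy, the posterior is Gamma(α + Σx, β + Σt) = Gamma(18 + 92, 14 + 15) = Gamma(110, 29).
Posterior mean = α'/β' = 110/29.

110/29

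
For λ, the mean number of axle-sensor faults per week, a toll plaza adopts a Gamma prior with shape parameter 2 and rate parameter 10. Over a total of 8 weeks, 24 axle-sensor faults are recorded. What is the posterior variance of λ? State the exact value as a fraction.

13/162

Total count 24 over total exposure 8 weeks.
Posterior: α' = 2 + 24 = 26, β' = 10 + 8 = 18.
Posterior variance = α'/β'² = 26/324 = 13/162.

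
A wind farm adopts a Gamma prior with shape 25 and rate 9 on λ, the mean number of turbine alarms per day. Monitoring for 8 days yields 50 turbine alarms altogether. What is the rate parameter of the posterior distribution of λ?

Total count 50 over total exposure 8 days.
By Gamma–Poisson conjugacy, the posterior is Gamma(α + Σx, β + Σt) = Gamma(25 + 50, 9 + 8) = Gamma(75, 17).

17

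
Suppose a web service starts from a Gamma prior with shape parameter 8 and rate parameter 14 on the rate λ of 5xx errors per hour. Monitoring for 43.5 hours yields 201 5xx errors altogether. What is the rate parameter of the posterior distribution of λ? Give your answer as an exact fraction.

Total count 201 over total exposure 43.5 hours.
Gamma(α, β) with Poisson data over total exposure Σt gives posterior Gamma(α+Σx, β+Σt) = Gamma(209, 115/2).

115/2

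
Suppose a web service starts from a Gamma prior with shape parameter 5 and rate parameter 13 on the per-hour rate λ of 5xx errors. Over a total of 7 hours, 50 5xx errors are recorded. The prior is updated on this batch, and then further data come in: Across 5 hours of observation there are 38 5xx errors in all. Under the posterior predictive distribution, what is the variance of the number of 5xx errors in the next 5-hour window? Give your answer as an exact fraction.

558/25

Total count 50 over total exposure 7 hours.
After the first batch: Gamma(5 + 50, 13 + 7) = Gamma(55, 20).
Total count 38 over total exposure 5 hours.
After the second batch: Gamma(55 + 38, 20 + 5) = Gamma(93, 25).
The posterior predictive for a window of length T is Negative Binomial with variance T·α'·(β'+T)/β'² = 5·93·30/625 = 558/25.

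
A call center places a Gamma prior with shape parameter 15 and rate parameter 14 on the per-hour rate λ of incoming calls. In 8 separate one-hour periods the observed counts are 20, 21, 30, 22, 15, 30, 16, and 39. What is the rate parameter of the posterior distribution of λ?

Total count: 20 + 21 + 30 + 22 + 15 + 30 + 16 + 39 = 193.
Total exposure: 8 hours.
The Gamma prior is conjugate for the Poisson rate, so λ | data ~ Gamma(15+193, 14+8) = Gamma(208, 22).

22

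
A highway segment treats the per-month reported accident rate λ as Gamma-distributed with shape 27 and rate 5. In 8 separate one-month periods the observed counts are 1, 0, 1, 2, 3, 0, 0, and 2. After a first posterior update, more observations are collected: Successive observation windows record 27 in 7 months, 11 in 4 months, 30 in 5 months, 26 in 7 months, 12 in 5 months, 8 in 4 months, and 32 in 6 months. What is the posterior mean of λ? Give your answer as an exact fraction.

182/51

Total count: 1 + 0 + 1 + 2 + 3 + 0 + 0 + 2 = 9.
Total exposure: 8 months.
After the first batch: Gamma(27 + 9, 5 + 8) = Gamma(36, 13).
Total count: 27 + 11 + 30 + 26 + 12 + 8 + 32 = 146.
Total exposure: 7 + 4 + 5 + 7 + 5 + 4 + 6 = 38 months.
After the second batch: Gamma(36 + 146, 13 + 38) = Gamma(182, 51).
Posterior mean = α'/β' = 182/51.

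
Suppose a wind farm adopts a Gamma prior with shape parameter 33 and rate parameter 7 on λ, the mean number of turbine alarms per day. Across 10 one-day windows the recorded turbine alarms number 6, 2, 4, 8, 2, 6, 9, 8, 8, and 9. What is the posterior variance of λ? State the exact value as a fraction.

95/289

Total count: 6 + 2 + 4 + 8 + 2 + 6 + 9 + 8 + 8 + 9 = 62.
Total exposure: 10 days.
Posterior: α' = 33 + 62 = 95, β' = 7 + 10 = 17.
Posterior variance = α'/β'² = 95/289.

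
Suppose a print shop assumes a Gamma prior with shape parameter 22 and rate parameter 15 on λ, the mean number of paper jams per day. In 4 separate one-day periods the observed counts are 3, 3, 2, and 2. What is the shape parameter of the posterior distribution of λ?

32

Total count: 3 + 3 + 2 + 2 = 10.
Total exposure: 4 days.
The Gamma prior is conjugate for the Poisson rate, so λ | data ~ Gamma(22+10, 15+4) = Gamma(32, 19).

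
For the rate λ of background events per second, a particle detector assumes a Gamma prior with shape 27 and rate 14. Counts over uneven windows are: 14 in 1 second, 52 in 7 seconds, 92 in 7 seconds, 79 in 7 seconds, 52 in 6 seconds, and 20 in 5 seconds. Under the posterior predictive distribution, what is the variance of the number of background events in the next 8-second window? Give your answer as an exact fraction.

Total count: 14 + 52 + 92 + 79 + 52 + 20 = 309.
Total exposure: 1 + 7 + 7 + 7 + 6 + 5 = 33 seconds.
Conjugate update: add total count to the shape and total exposure to the rate, giving Gamma(336, 47).
The posterior predictive for a window of length T is Negative Binomial with variance T·α'·(β'+T)/β'² = 8·336·55/2209 = 147840/2209.

147840/2209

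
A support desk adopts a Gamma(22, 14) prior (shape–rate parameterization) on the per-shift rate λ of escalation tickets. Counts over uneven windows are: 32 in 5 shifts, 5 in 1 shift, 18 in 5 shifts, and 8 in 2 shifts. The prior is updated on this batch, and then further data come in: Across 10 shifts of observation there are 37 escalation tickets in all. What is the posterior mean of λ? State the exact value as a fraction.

122/37

Total count: 32 + 5 + 18 + 8 = 63.
Total exposure: 5 + 1 + 5 + 2 = 13 shifts.
After the first batch: Gamma(22 + 63, 14 + 13) = Gamma(85, 27).
Total count 37 over total exposure 10 shifts.
After the second batch: Gamma(85 + 37, 27 + 10) = Gamma(122, 37).
Posterior mean = α'/β' = 122/37.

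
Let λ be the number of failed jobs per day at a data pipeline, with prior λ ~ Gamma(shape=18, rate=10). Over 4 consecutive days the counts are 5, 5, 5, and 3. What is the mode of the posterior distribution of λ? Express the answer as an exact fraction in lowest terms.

5/2

Total count: 5 + 5 + 5 + 3 = 18.
Total exposure: 4 days.
Posterior: α' = 18 + 18 = 36, β' = 10 + 4 = 14.
Posterior mode = (α'−1)/β' = 35/14 = 5/2.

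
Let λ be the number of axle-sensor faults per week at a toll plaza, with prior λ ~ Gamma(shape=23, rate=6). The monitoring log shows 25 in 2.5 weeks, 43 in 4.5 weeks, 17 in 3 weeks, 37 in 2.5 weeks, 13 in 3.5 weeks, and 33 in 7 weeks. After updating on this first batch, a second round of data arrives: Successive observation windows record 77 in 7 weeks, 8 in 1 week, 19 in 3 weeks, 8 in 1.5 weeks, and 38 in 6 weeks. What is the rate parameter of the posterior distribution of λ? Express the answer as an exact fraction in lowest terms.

Total count: 25 + 43 + 17 + 37 + 13 + 33 = 168.
Total exposure: 2.5 + 4.5 + 3 + 2.5 + 3.5 + 7 = 23 weeks.
After the first batch: Gamma(23 + 168, 6 + 23) = Gamma(191, 29).
Total count: 77 + 8 + 19 + 8 + 38 = 150.
Total exposure: 7 + 1 + 3 + 1.5 + 6 = 18.5 weeks.
After the second batch: Gamma(191 + 150, 29 + 18.5) = Gamma(341, 95/2).

95/2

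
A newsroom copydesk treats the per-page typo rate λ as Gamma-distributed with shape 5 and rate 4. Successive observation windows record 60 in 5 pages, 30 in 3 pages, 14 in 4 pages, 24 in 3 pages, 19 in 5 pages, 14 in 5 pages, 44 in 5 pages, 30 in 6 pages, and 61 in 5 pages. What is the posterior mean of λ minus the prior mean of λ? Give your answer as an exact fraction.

Total count: 60 + 30 + 14 + 24 + 19 + 14 + 44 + 30 + 61 = 296.
Total exposure: 5 + 3 + 4 + 3 + 5 + 5 + 5 + 6 + 5 = 41 pages.
Posterior: α' = 5 + 296 = 301, β' = 4 + 41 = 45.
Posterior mean = 301/45 = 301/45; prior mean = 5/4 = 5/4. Difference = 301/45 − 5/4 = 979/180.

979/180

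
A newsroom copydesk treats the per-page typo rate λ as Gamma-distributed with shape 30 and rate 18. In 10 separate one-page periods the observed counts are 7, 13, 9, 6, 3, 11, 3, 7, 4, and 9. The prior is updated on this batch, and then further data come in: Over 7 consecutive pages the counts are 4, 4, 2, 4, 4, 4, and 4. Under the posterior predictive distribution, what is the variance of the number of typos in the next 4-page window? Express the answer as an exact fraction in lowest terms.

19968/1225

Total count: 7 + 13 + 9 + 6 + 3 + 11 + 3 + 7 + 4 + 9 = 72.
Total exposure: 10 pages.
After the first batch: Gamma(30 + 72, 18 + 10) = Gamma(102, 28).
Total count: 4 + 4 + 2 + 4 + 4 + 4 + 4 = 26.
Total exposure: 7 pages.
After the second batch: Gamma(102 + 26, 28 + 7) = Gamma(128, 35).
The posterior predictive for a window of length T is Negative Binomial with variance T·α'·(β'+T)/β'² = 4·128·39/1225 = 19968/1225.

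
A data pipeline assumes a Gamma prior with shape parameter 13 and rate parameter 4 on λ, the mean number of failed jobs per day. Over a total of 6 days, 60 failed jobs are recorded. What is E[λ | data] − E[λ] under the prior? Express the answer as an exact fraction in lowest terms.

81/20

Total count 60 over total exposure 6 days.
Conjugate update: add total count to the shape and total exposure to the rate, giving Gamma(73, 10).
Posterior mean = 73/10 = 73/10; prior mean = 13/4 = 13/4. Difference = 73/10 − 13/4 = 81/20.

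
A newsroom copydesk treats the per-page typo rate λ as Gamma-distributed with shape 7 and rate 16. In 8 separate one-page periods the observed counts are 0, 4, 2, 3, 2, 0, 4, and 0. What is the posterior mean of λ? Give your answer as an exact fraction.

11/12

Total count: 0 + 4 + 2 + 3 + 2 + 0 + 4 + 0 = 15.
Total exposure: 8 pages.
Gamma(α, β) with Poisson data over total exposure Σt gives posterior Gamma(α+Σx, β+Σt) = Gamma(22, 24).
Posterior mean = α'/β' = 22/24 = 11/12.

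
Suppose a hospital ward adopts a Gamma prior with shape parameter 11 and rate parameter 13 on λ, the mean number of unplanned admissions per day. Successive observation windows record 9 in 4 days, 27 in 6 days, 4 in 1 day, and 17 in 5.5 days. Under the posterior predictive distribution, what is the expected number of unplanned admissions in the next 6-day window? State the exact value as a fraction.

Total count: 9 + 27 + 4 + 17 = 57.
Total exposure: 4 + 6 + 1 + 5.5 = 16.5 days.
Conjugate update: add total count to the shape and total exposure to the rate, giving Gamma(68, 59/2).
Predictive mean over a 6-day window = T·E[λ|data] = 6·68/(59/2) = 816/59.

816/59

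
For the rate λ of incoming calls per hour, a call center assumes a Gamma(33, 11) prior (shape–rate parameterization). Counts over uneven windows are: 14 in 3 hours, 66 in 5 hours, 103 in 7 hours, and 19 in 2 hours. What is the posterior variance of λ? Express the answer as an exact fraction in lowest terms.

Total count: 14 + 66 + 103 + 19 = 202.
Total exposure: 3 + 5 + 7 + 2 = 17 hours.
The Gamma prior is conjugate for the Poisson rate, so λ | data ~ Gamma(33+202, 11+17) = Gamma(235, 28).
Posterior variance = α'/β'² = 235/784.

235/784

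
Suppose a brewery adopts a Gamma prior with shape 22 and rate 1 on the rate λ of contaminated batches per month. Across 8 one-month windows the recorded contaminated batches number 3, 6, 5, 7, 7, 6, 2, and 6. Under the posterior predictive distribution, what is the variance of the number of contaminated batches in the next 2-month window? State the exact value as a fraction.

1408/81

Total count: 3 + 6 + 5 + 7 + 7 + 6 + 2 + 6 = 42.
Total exposure: 8 months.
The Gamma prior is conjugate for the Poisson rate, so λ | data ~ Gamma(22+42, 1+8) = Gamma(64, 9).
The posterior predictive for a window of length T is Negative Binomial with variance T·α'·(β'+T)/β'² = 2·64·11/81 = 1408/81.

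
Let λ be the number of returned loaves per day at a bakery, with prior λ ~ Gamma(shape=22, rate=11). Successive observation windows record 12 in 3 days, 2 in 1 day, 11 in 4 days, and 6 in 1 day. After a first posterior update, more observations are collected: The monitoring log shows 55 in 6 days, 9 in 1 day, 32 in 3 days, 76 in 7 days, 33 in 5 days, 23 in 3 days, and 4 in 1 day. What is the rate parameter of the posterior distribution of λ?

46

Total count: 12 + 2 + 11 + 6 = 31.
Total exposure: 3 + 1 + 4 + 1 = 9 days.
After the first batch: Gamma(22 + 31, 11 + 9) = Gamma(53, 20).
Total count: 55 + 9 + 32 + 76 + 33 + 23 + 4 = 232.
Total exposure: 6 + 1 + 3 + 7 + 5 + 3 + 1 = 26 days.
After the second batch: Gamma(53 + 232, 20 + 26) = Gamma(285, 46).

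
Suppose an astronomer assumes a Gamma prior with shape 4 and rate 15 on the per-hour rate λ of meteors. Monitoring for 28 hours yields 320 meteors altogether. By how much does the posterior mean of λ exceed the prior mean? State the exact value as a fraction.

4688/645

Total count 320 over total exposure 28 hours.
Gamma(α, β) with Poisson data over total exposure Σt gives posterior Gamma(α+Σx, β+Σt) = Gamma(324, 43).
Posterior mean = 324/43 = 324/43; prior mean = 4/15 = 4/15. Difference = 324/43 − 4/15 = 4688/645.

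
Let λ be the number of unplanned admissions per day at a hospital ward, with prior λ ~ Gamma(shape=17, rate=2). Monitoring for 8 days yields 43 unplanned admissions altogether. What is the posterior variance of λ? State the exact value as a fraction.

Total count 43 over total exposure 8 days.
The Gamma prior is conjugate for the Poisson rate, so λ | data ~ Gamma(17+43, 2+8) = Gamma(60, 10).
Posterior variance = α'/β'² = 60/100 = 3/5.

3/5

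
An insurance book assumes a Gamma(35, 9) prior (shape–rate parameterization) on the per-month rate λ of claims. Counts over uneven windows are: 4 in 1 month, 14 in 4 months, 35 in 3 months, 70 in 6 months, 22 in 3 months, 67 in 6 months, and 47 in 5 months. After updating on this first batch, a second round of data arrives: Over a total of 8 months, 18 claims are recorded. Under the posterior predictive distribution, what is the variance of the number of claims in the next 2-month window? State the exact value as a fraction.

Total count: 4 + 14 + 35 + 70 + 22 + 67 + 47 = 259.
Total exposure: 1 + 4 + 3 + 6 + 3 + 6 + 5 = 28 months.
After the first batch: Gamma(35 + 259, 9 + 28) = Gamma(294, 37).
Total count 18 over total exposure 8 months.
After the second batch: Gamma(294 + 18, 37 + 8) = Gamma(312, 45).
The posterior predictive for a window of length T is Negative Binomial with variance T·α'·(β'+T)/β'² = 2·312·47/2025 = 9776/675.

9776/675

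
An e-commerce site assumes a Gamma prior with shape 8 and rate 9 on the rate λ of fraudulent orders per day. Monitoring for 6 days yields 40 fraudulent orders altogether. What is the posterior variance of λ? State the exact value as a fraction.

16/75

Total count 40 over total exposure 6 days.
Gamma(α, β) with Poisson data over total exposure Σt gives posterior Gamma(α+Σx, β+Σt) = Gamma(48, 15).
Posterior variance = α'/β'² = 48/225 = 16/75.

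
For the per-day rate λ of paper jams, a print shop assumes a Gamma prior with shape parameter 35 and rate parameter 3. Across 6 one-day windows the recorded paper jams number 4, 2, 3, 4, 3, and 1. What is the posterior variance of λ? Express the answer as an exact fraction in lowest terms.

52/81

Total count: 4 + 2 + 3 + 4 + 3 + 1 = 17.
Total exposure: 6 days.
Conjugate update: add total count to the shape and total exposure to the rate, giving Gamma(52, 9).
Posterior variance = α'/β'² = 52/81.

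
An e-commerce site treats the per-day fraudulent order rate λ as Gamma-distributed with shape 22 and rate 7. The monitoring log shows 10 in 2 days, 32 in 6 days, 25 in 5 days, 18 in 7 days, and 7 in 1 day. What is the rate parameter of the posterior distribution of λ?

Total count: 10 + 32 + 25 + 18 + 7 = 92.
Total exposure: 2 + 6 + 5 + 7 + 1 = 21 days.
Conjugate update: add total count to the shape and total exposure to the rate, giving Gamma(114, 28).

28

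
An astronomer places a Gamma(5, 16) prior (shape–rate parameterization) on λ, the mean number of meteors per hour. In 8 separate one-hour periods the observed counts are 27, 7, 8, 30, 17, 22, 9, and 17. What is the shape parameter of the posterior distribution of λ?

142

Total count: 27 + 7 + 8 + 30 + 17 + 22 + 9 + 17 = 137.
Total exposure: 8 hours.
Conjugate update: add total count to the shape and total exposure to the rate, giving Gamma(142, 24).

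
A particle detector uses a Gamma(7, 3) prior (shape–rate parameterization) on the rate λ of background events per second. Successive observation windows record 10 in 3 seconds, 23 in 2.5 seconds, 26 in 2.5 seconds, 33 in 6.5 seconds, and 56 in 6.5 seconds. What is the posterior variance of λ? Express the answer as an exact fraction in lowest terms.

155/576

Total count: 10 + 23 + 26 + 33 + 56 = 148.
Total exposure: 3 + 2.5 + 2.5 + 6.5 + 6.5 = 21 seconds.
Posterior: α' = 7 + 148 = 155, β' = 3 + 21 = 24.
Posterior variance = α'/β'² = 155/576.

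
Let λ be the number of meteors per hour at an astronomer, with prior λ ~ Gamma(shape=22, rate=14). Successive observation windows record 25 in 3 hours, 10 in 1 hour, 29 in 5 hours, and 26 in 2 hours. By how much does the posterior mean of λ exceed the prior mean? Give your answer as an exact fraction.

Total count: 25 + 10 + 29 + 26 = 90.
Total exposure: 3 + 1 + 5 + 2 = 11 hours.
Conjugate update: add total count to the shape and total exposure to the rate, giving Gamma(112, 25).
Posterior mean = 112/25 = 112/25; prior mean = 22/14 = 11/7. Difference = 112/25 − 11/7 = 509/175.

509/175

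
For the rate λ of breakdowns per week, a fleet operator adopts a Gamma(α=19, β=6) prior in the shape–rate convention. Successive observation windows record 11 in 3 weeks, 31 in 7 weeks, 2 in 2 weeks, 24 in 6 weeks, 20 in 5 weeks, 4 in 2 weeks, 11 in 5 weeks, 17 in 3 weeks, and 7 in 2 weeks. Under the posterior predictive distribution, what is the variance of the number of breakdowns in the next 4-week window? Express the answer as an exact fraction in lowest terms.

26280/1681

Total count: 11 + 31 + 2 + 24 + 20 + 4 + 11 + 17 + 7 = 127.
Total exposure: 3 + 7 + 2 + 6 + 5 + 2 + 5 + 3 + 2 = 35 weeks.
Conjugate update: add total count to the shape and total exposure to the rate, giving Gamma(146, 41).
The posterior predictive for a window of length T is Negative Binomial with variance T·α'·(β'+T)/β'² = 4·146·45/1681 = 26280/1681.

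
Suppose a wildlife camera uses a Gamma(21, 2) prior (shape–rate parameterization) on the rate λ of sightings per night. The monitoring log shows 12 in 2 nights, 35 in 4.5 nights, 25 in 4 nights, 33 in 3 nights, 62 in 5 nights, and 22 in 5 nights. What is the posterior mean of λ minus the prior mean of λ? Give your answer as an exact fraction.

Total count: 12 + 35 + 25 + 33 + 62 + 22 = 189.
Total exposure: 2 + 4.5 + 4 + 3 + 5 + 5 = 23.5 nights.
Gamma(α, β) with Poisson data over total exposure Σt gives posterior Gamma(α+Σx, β+Σt) = Gamma(210, 51/2).
Posterior mean = 210/(51/2) = 140/17; prior mean = 21/2 = 21/2. Difference = 140/17 − 21/2 = -77/34.

-77/34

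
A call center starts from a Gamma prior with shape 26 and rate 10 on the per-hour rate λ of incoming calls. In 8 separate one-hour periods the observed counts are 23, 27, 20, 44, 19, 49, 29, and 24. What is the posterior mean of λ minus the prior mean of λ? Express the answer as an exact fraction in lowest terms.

119/10

Total count: 23 + 27 + 20 + 44 + 19 + 49 + 29 + 24 = 235.
Total exposure: 8 hours.
Gamma(α, β) with Poisson data over total exposure Σt gives posterior Gamma(α+Σx, β+Σt) = Gamma(261, 18).
Posterior mean = 261/18 = 29/2; prior mean = 26/10 = 13/5. Difference = 29/2 − 13/5 = 119/10.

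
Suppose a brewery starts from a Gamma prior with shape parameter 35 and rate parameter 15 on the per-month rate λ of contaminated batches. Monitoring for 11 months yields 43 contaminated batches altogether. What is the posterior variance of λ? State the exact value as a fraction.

Total count 43 over total exposure 11 months.
Conjugate update: add total count to the shape and total exposure to the rate, giving Gamma(78, 26).
Posterior variance = α'/β'² = 78/676 = 3/26.

3/26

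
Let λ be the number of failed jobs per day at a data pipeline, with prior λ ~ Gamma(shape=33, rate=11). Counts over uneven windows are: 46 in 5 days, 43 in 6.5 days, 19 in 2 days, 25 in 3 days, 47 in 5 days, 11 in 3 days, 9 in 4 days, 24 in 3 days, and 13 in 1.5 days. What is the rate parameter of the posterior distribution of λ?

Total count: 46 + 43 + 19 + 25 + 47 + 11 + 9 + 24 + 13 = 237.
Total exposure: 5 + 6.5 + 2 + 3 + 5 + 3 + 4 + 3 + 1.5 = 33 days.
Posterior: α' = 33 + 237 = 270, β' = 11 + 33 = 44.

44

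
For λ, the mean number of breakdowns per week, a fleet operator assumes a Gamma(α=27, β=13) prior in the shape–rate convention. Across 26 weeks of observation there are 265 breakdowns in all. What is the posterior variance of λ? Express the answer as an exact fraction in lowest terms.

Total count 265 over total exposure 26 weeks.
Conjugate update: add total count to the shape and total exposure to the rate, giving Gamma(292, 39).
Posterior variance = α'/β'² = 292/1521.

292/1521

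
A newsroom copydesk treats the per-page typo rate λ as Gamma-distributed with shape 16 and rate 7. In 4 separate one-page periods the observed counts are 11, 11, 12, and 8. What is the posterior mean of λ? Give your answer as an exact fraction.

58/11

Total count: 11 + 11 + 12 + 8 = 42.
Total exposure: 4 pages.
Posterior: α' = 16 + 42 = 58, β' = 7 + 4 = 11.
Posterior mean = α'/β' = 58/11.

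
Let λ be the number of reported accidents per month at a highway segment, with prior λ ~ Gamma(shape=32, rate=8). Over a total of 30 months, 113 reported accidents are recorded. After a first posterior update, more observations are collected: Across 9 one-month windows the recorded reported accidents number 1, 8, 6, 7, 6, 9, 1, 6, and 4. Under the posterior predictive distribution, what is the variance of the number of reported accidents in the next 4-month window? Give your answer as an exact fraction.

39372/2209

Total count 113 over total exposure 30 months.
After the first batch: Gamma(32 + 113, 8 + 30) = Gamma(145, 38).
Total count: 1 + 8 + 6 + 7 + 6 + 9 + 1 + 6 + 4 = 48.
Total exposure: 9 months.
After the second batch: Gamma(145 + 48, 38 + 9) = Gamma(193, 47).
The posterior predictive for a window of length T is Negative Binomial with variance T·α'·(β'+T)/β'² = 4·193·51/2209 = 39372/2209.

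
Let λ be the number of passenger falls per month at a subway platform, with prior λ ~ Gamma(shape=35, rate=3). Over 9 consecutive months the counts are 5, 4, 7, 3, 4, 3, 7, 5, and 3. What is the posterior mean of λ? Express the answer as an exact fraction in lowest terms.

Total count: 5 + 4 + 7 + 3 + 4 + 3 + 7 + 5 + 3 = 41.
Total exposure: 9 months.
Gamma(α, β) with Poisson data over total exposure Σt gives posterior Gamma(α+Σx, β+Σt) = Gamma(76, 12).
Posterior mean = α'/β' = 76/12 = 19/3.

19/3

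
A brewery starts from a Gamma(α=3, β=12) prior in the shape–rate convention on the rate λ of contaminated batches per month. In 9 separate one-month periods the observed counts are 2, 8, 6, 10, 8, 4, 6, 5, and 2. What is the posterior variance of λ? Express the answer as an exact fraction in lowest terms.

6/49

Total count: 2 + 8 + 6 + 10 + 8 + 4 + 6 + 5 + 2 = 51.
Total exposure: 9 months.
By Gamma–Poisson conjugacy, the posterior is Gamma(α + Σx, β + Σt) = Gamma(3 + 51, 12 + 9) = Gamma(54, 21).
Posterior variance = α'/β'² = 54/441 = 6/49.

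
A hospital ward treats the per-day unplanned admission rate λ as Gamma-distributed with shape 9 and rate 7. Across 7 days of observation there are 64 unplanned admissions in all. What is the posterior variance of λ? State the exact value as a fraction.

Total count 64 over total exposure 7 days.
Posterior: α' = 9 + 64 = 73, β' = 7 + 7 = 14.
Posterior variance = α'/β'² = 73/196.

73/196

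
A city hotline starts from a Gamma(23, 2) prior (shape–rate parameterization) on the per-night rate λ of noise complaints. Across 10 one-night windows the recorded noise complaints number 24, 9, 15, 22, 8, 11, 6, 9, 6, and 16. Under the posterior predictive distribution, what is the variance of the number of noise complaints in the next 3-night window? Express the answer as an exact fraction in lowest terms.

Total count: 24 + 9 + 15 + 22 + 8 + 11 + 6 + 9 + 6 + 16 = 126.
Total exposure: 10 nights.
Conjugate update: add total count to the shape and total exposure to the rate, giving Gamma(149, 12).
The posterior predictive for a window of length T is Negative Binomial with variance T·α'·(β'+T)/β'² = 3·149·15/144 = 745/16.

745/16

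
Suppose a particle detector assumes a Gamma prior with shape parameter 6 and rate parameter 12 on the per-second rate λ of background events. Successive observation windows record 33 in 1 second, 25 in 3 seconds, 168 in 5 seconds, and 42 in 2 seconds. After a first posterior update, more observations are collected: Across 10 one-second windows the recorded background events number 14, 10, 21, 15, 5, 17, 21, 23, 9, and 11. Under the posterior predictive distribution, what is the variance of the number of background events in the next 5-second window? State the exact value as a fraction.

Total count: 33 + 25 + 168 + 42 = 268.
Total exposure: 1 + 3 + 5 + 2 = 11 seconds.
After the first batch: Gamma(6 + 268, 12 + 11) = Gamma(274, 23).
Total count: 14 + 10 + 21 + 15 + 5 + 17 + 21 + 23 + 9 + 11 = 146.
Total exposure: 10 seconds.
After the second batch: Gamma(274 + 146, 23 + 10) = Gamma(420, 33).
The posterior predictive for a window of length T is Negative Binomial with variance T·α'·(β'+T)/β'² = 5·420·38/1089 = 26600/363.

26600/363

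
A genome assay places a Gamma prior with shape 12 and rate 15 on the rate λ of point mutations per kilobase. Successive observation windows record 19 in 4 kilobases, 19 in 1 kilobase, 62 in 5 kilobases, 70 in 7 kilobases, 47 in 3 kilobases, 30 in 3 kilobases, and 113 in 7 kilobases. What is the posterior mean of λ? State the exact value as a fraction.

124/15

Total count: 19 + 19 + 62 + 70 + 47 + 30 + 113 = 360.
Total exposure: 4 + 1 + 5 + 7 + 3 + 3 + 7 = 30 kilobases.
The Gamma prior is conjugate for the Poisson rate, so λ | data ~ Gamma(12+360, 15+30) = Gamma(372, 45).
Posterior mean = α'/β' = 372/45 = 124/15.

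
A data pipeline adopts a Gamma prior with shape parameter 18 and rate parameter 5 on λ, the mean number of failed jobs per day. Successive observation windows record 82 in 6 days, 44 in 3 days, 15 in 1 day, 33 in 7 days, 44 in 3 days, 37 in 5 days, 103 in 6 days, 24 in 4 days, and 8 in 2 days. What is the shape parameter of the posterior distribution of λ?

Total count: 82 + 44 + 15 + 33 + 44 + 37 + 103 + 24 + 8 = 390.
Total exposure: 6 + 3 + 1 + 7 + 3 + 5 + 6 + 4 + 2 = 37 days.
Posterior: α' = 18 + 390 = 408, β' = 5 + 37 = 42.

408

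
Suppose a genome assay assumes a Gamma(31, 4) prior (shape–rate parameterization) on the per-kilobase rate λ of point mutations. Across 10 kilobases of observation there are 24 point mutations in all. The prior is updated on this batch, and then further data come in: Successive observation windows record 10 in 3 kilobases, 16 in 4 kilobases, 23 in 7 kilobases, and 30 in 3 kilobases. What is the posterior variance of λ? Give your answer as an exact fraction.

Total count 24 over total exposure 10 kilobases.
After the first batch: Gamma(31 + 24, 4 + 10) = Gamma(55, 14).
Total count: 10 + 16 + 23 + 30 = 79.
Total exposure: 3 + 4 + 7 + 3 = 17 kilobases.
After the second batch: Gamma(55 + 79, 14 + 17) = Gamma(134, 31).
Posterior variance = α'/β'² = 134/961.

134/961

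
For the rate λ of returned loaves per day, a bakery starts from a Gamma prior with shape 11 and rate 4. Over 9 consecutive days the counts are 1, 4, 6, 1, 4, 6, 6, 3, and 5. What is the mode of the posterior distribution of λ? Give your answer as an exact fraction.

Total count: 1 + 4 + 6 + 1 + 4 + 6 + 6 + 3 + 5 = 36.
Total exposure: 9 days.
Conjugate update: add total count to the shape and total exposure to the rate, giving Gamma(47, 13).
Posterior mode = (α'−1)/β' = 46/13.

46/13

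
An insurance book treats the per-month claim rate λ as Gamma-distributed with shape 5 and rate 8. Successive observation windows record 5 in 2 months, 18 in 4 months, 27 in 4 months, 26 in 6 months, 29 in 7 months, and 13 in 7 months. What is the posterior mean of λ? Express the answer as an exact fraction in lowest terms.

123/38

Total count: 5 + 18 + 27 + 26 + 29 + 13 = 118.
Total exposure: 2 + 4 + 4 + 6 + 7 + 7 = 30 months.
The Gamma prior is conjugate for the Poisson rate, so λ | data ~ Gamma(5+118, 8+30) = Gamma(123, 38).
Posterior mean = α'/β' = 123/38.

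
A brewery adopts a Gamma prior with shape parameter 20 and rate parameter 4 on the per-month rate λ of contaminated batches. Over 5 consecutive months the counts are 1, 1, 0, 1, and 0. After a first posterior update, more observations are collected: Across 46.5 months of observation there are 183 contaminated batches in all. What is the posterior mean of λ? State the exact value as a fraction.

412/111

Total count: 1 + 1 + 0 + 1 + 0 = 3.
Total exposure: 5 months.
After the first batch: Gamma(20 + 3, 4 + 5) = Gamma(23, 9).
Total count 183 over total exposure 46.5 months.
After the second batch: Gamma(23 + 183, 9 + 46.5) = Gamma(206, 111/2).
Posterior mean = α'/β' = 206/(111/2) = 412/111.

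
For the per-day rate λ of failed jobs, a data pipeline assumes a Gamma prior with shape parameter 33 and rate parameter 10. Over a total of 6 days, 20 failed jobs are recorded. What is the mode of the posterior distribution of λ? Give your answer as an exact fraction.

Total count 20 over total exposure 6 days.
Conjugate update: add total count to the shape and total exposure to the rate, giving Gamma(53, 16).
Posterior mode = (α'−1)/β' = 52/16 = 13/4.

13/4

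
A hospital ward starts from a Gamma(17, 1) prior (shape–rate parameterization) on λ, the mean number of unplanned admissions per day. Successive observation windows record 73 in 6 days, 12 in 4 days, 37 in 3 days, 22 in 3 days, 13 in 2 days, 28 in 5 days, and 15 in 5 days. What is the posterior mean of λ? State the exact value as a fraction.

217/29

Total count: 73 + 12 + 37 + 22 + 13 + 28 + 15 = 200.
Total exposure: 6 + 4 + 3 + 3 + 2 + 5 + 5 = 28 days.
Gamma(α, β) with Poisson data over total exposure Σt gives posterior Gamma(α+Σx, β+Σt) = Gamma(217, 29).
Posterior mean = α'/β' = 217/29.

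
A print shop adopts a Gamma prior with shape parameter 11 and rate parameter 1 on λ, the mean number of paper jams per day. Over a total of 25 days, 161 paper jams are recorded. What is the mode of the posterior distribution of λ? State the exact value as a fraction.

Total count 161 over total exposure 25 days.
Conjugate update: add total count to the shape and total exposure to the rate, giving Gamma(172, 26).
Posterior mode = (α'−1)/β' = 171/26.

171/26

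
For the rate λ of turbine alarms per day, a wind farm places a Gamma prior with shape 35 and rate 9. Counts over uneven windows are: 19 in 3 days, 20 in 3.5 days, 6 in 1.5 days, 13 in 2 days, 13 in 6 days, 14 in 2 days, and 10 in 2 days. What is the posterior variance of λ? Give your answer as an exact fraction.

Total count: 19 + 20 + 6 + 13 + 13 + 14 + 10 = 95.
Total exposure: 3 + 3.5 + 1.5 + 2 + 6 + 2 + 2 = 20 days.
Posterior: α' = 35 + 95 = 130, β' = 9 + 20 = 29.
Posterior variance = α'/β'² = 130/841.

130/841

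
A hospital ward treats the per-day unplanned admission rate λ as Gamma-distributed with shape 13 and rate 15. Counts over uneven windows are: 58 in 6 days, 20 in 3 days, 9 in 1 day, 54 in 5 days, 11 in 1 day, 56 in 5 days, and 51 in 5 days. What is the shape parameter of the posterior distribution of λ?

Total count: 58 + 20 + 9 + 54 + 11 + 56 + 51 = 259.
Total exposure: 6 + 3 + 1 + 5 + 1 + 5 + 5 = 26 days.
The Gamma prior is conjugate for the Poisson rate, so λ | data ~ Gamma(13+259, 15+26) = Gamma(272, 41).

272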